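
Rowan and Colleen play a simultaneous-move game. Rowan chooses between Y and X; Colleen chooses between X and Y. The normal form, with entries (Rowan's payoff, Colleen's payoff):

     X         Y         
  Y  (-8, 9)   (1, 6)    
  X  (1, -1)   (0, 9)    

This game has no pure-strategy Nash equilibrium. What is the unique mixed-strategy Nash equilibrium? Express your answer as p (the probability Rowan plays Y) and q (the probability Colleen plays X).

Set Colleen's expected payoff from X equal to that from Y:
  Colleen's payoff to X: p·9 + (1−p)·(-1) = 10p - 1
  Colleen's payoff to Y: p·6 + (1−p)·9 = -3p + 9
  10p - 1 = -3p + 9  ⇒  13p = 10  ⇒  p = 10/13.
In a mixed equilibrium Rowan is indifferent between Y and X; this condition fixes q.
  Rowan's payoff to Y: q·(-8) + (1−q)·1 = -9q + 1
  Rowan's payoff to X: q·1 + (1−q)·0 = q
  -9q + 1 = q  ⇒  -10q = -1  ⇒  q = 1/10.

p = 10/13, q = 1/10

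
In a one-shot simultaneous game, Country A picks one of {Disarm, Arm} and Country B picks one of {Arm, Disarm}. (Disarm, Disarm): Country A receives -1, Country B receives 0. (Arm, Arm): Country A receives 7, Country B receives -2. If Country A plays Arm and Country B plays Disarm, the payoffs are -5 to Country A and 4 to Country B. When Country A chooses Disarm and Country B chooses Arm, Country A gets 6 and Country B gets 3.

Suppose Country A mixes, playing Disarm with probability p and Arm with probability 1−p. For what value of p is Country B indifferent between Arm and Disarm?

In a mixed equilibrium Country B is indifferent between Arm and Disarm; this condition fixes p.
  Country B's expected payoff from Arm: p·3 + (1−p)·(-2) = 5p - 2
  Country B's expected payoff from Disarm: p·0 + (1−p)·4 = -4p + 4
  5p - 2 = -4p + 4  ⇒  9p = 6  ⇒  p = 2/3.

p = 2/3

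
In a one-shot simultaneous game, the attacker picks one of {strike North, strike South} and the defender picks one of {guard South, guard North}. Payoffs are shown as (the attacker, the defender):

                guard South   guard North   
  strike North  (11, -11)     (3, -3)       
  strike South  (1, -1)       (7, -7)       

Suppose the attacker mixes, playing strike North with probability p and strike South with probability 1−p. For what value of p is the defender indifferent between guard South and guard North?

p = 3/7

The attacker's mix must leave the defender indifferent between guard South and guard North.
  the defender's payoff from guard South: p·(-11) + (1−p)·(-1) = -10p - 1
  the defender's payoff from guard North: p·(-3) + (1−p)·(-7) = 4p - 7
  -10p - 1 = 4p - 7  ⇒  -14p = -6  ⇒  p = 3/7.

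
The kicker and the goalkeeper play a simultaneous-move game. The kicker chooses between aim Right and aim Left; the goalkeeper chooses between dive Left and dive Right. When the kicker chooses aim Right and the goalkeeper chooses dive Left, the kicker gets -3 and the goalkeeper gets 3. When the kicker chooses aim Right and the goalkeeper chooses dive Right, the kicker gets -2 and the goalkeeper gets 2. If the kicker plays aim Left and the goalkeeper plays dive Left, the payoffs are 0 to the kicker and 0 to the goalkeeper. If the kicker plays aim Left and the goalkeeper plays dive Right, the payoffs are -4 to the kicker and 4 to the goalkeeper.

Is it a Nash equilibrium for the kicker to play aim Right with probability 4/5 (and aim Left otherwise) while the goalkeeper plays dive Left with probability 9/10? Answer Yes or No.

Given the goalkeeper's mix q = 9/10, the kicker's payoff from aim Right is -29/10 but from aim Left is -2/5. The kicker strictly prefers aim Left, so the kicker would not mix.
So the proposed profile is not a Nash equilibrium.

No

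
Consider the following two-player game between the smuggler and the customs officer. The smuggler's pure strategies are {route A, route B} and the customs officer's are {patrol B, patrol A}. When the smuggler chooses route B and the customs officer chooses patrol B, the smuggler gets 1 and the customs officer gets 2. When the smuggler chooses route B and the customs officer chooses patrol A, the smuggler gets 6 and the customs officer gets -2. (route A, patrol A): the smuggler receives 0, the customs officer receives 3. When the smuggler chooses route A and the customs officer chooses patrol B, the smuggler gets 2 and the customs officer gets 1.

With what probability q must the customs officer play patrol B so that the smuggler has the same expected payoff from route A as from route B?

q = 6/7

Set the smuggler's expected payoff from route A equal to that from route B:
  the smuggler's payoff from route A: q·2 + (1−q)·0 = 2q
  the smuggler's payoff from route B: q·1 + (1−q)·6 = -5q + 6
  2q = -5q + 6  ⇒  7q = 6  ⇒  q = 6/7.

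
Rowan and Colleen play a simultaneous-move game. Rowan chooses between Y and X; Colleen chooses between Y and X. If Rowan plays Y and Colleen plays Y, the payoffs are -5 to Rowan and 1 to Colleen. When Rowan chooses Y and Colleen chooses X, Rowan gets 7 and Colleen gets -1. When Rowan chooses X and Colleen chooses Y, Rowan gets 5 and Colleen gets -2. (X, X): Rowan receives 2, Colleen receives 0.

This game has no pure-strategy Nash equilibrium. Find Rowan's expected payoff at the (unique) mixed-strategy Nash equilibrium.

3

In a mixed equilibrium Rowan is indifferent between Y and X; this condition fixes q.
  Rowan's expected payoff from Y: q·(-5) + (1−q)·7 = -12q + 7
  Rowan's expected payoff from X: q·5 + (1−q)·2 = 3q + 2
  -12q + 7 = 3q + 2  ⇒  -15q = -5  ⇒  q = 1/3.
At equilibrium Rowan is indifferent across rows, so Rowan's payoff equals the payoff from Y: (1/3)·(-5) + (2/3)·7 = 3.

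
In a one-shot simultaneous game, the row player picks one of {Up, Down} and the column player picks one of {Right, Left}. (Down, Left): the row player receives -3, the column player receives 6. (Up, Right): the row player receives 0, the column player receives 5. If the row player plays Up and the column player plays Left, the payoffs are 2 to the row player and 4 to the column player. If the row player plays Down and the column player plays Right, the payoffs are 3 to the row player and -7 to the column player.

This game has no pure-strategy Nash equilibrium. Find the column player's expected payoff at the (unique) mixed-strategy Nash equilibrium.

29/7

The row player's mix must leave the column player indifferent between Right and Left.
  the column player's expected payoff from Right: p·5 + (1−p)·(-7) = 12p - 7
  the column player's expected payoff from Left: p·4 + (1−p)·6 = -2p + 6
  12p - 7 = -2p + 6  ⇒  14p = 13  ⇒  p = 13/14.
At equilibrium the column player is indifferent across columns, so the column player's payoff equals the payoff from Right: (13/14)·5 + (1/14)·(-7) = 29/7.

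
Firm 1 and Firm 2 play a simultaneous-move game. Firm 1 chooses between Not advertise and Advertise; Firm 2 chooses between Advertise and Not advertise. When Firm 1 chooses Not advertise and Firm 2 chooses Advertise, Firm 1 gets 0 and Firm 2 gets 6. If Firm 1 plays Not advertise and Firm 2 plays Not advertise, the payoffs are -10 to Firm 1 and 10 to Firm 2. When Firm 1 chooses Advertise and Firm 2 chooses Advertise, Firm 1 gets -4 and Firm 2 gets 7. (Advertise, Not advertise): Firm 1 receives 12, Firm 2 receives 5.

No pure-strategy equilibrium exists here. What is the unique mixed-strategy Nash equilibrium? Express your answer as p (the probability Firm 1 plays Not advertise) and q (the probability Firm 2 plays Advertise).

p = 1/3, q = 11/13

Firm 1's mix must leave Firm 2 indifferent between Advertise and Not advertise.
  Firm 2's expected payoff from Advertise: p·6 + (1−p)·7 = -p + 7
  Firm 2's expected payoff from Not advertise: p·10 + (1−p)·5 = 5p + 5
  -p + 7 = 5p + 5  ⇒  -6p = -2  ⇒  p = 1/3.
Firm 1's indifference between Not advertise and Advertise determines Firm 2's mixing probability q:
  Firm 1's payoff from Not advertise: q·0 + (1−q)·(-10) = 10q - 10
  Firm 1's payoff from Advertise: q·(-4) + (1−q)·12 = -16q + 12
  10q - 10 = -16q + 12  ⇒  26q = 22  ⇒  q = 11/13.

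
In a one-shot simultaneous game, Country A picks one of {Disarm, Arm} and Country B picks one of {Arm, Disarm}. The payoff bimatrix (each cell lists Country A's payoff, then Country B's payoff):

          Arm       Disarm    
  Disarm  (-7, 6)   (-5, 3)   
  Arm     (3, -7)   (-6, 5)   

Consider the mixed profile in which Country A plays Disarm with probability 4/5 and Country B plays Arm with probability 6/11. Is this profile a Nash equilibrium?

Given Country B's mix q = 6/11, Country A's payoff from Disarm is -67/11 but from Arm is -12/11. Country A strictly prefers Arm, so Country A would not mix.
So the proposed profile is not a Nash equilibrium.

No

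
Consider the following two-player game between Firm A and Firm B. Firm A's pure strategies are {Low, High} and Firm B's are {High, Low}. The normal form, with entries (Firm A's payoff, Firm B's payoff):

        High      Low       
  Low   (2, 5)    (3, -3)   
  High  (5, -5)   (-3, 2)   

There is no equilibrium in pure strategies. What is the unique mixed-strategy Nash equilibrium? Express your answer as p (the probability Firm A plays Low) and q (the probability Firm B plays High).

p = 7/15, q = 2/3

Set Firm B's expected payoff from High equal to that from Low:
  Firm B's payoff from High: p·5 + (1−p)·(-5) = 10p - 5
  Firm B's payoff from Low: p·(-3) + (1−p)·2 = -5p + 2
  10p - 5 = -5p + 2  ⇒  15p = 7  ⇒  p = 7/15.
In a mixed equilibrium Firm A is indifferent between Low and High; this condition fixes q.
  Firm A's payoff from Low: q·2 + (1−q)·3 = -q + 3
  Firm A's payoff from High: q·5 + (1−q)·(-3) = 8q - 3
  -q + 3 = 8q - 3  ⇒  -9q = -6  ⇒  q = 2/3.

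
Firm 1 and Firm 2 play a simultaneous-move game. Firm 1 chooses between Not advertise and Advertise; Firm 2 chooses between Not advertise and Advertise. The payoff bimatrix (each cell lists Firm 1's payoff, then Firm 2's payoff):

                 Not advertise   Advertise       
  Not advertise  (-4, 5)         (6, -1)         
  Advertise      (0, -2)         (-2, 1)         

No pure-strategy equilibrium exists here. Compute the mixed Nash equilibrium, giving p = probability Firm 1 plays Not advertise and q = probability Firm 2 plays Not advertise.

In a mixed equilibrium Firm 2 is indifferent between Not advertise and Advertise; this condition fixes p.
  Firm 2's payoff from Not advertise: p·5 + (1−p)·(-2) = 7p - 2
  Firm 2's payoff from Advertise: p·(-1) + (1−p)·1 = -2p + 1
  7p - 2 = -2p + 1  ⇒  9p = 3  ⇒  p = 1/3.
Firm 1's indifference between Not advertise and Advertise determines Firm 2's mixing probability q:
  Firm 1's payoff to Not advertise: q·(-4) + (1−q)·6 = -10q + 6
  Firm 1's payoff to Advertise: q·0 + (1−q)·(-2) = 2q - 2
  -10q + 6 = 2q - 2  ⇒  -12q = -8  ⇒  q = 2/3.

p = 1/3, q = 2/3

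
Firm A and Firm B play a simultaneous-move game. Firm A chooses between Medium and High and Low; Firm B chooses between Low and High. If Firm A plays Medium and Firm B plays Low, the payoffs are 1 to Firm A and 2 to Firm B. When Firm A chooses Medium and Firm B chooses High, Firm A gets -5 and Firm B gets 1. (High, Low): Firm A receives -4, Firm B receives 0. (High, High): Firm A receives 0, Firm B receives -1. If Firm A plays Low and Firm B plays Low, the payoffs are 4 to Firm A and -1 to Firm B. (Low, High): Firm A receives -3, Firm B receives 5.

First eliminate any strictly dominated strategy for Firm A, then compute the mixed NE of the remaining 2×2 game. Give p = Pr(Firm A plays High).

p = 6/7

Firm A's strategy Medium is strictly dominated by Low: 4 > 1 and -3 > -5. Eliminate Medium.
Firm B's indifference between Low and High determines Firm A's mixing probability p:
  Firm B's payoff to Low: p·0 + (1−p)·(-1) = p - 1
  Firm B's payoff to High: p·(-1) + (1−p)·5 = -6p + 5
  p - 1 = -6p + 5  ⇒  7p = 6  ⇒  p = 6/7.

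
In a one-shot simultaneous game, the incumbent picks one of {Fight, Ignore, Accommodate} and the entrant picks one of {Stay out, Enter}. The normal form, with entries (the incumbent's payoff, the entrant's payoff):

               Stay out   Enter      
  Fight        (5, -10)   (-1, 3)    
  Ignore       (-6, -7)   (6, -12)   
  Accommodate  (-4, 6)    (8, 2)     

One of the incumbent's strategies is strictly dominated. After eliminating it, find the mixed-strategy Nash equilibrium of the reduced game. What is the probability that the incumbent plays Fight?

p = 4/17

The incumbent's strategy Ignore is strictly dominated by Accommodate: -4 > -6 and 8 > 6. Eliminate Ignore.
In a mixed equilibrium the entrant is indifferent between Stay out and Enter; this condition fixes p.
  the entrant's expected payoff from Stay out: p·(-10) + (1−p)·6 = -16p + 6
  the entrant's expected payoff from Enter: p·3 + (1−p)·2 = p + 2
  -16p + 6 = p + 2  ⇒  -17p = -4  ⇒  p = 4/17.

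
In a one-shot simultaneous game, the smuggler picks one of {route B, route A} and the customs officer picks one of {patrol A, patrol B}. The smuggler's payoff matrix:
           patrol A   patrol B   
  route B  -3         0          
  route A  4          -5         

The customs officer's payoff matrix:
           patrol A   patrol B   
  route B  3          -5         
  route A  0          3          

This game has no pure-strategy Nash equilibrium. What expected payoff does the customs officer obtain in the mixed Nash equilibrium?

9/11

The customs officer's indifference between patrol A and patrol B determines the smuggler's mixing probability p:
  the customs officer's expected payoff from patrol A: p·3 + (1−p)·0 = 3p
  the customs officer's expected payoff from patrol B: p·(-5) + (1−p)·3 = -8p + 3
  3p = -8p + 3  ⇒  11p = 3  ⇒  p = 3/11.
At equilibrium the customs officer is indifferent across columns, so the customs officer's payoff equals the payoff from patrol A: (3/11)·3 + (8/11)·0 = 9/11.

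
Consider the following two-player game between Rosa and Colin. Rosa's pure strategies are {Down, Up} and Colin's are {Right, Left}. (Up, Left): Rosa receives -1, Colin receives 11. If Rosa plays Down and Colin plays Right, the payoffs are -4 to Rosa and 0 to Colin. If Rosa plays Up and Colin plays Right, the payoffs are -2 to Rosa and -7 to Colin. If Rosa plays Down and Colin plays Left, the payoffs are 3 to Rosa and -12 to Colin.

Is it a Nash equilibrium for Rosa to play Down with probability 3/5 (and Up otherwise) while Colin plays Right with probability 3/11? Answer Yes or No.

No

Given Colin's mix q = 3/11, Rosa's payoff from Down is 12/11 but from Up is -14/11. Rosa strictly prefers Down, so Rosa would not mix.
So the proposed profile is not a Nash equilibrium.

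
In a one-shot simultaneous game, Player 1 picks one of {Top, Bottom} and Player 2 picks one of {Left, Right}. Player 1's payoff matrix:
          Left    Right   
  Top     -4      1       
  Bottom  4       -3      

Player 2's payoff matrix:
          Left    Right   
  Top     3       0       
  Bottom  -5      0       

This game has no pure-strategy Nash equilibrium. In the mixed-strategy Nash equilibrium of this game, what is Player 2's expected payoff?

0

For Player 2 to be willing to mix, Player 2 must be indifferent between Left and Right, which pins down Player 1's mix.
  Player 2's payoff from Left: p·3 + (1−p)·(-5) = 8p - 5
  Player 2's payoff from Right: p·0 + (1−p)·0 = 0
  8p - 5 = 0  ⇒  8p = 5  ⇒  p = 5/8.
At equilibrium Player 2 is indifferent across columns, so Player 2's payoff equals the payoff from Left: (5/8)·3 + (3/8)·(-5) = 0.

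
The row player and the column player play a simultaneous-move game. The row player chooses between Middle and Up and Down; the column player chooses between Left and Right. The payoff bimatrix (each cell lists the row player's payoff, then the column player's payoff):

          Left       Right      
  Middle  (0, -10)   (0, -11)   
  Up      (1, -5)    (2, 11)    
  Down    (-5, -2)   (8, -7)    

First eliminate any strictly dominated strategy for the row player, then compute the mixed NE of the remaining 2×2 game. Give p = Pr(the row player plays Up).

p = 5/21

The row player's strategy Middle is strictly dominated by Up: 1 > 0 and 2 > 0. Eliminate Middle.
Set the column player's expected payoff from Left equal to that from Right:
  the column player's payoff from Left: p·(-5) + (1−p)·(-2) = -3p - 2
  the column player's payoff from Right: p·11 + (1−p)·(-7) = 18p - 7
  -3p - 2 = 18p - 7  ⇒  -21p = -5  ⇒  p = 5/21.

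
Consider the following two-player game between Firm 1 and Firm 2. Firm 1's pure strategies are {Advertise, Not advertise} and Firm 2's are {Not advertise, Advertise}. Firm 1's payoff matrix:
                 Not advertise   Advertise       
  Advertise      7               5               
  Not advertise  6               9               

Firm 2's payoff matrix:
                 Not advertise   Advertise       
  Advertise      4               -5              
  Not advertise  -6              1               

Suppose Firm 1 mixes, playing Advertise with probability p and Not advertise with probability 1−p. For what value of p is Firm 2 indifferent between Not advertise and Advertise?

Set Firm 2's expected payoff from Not advertise equal to that from Advertise:
  Firm 2's expected payoff from Not advertise: p·4 + (1−p)·(-6) = 10p - 6
  Firm 2's expected payoff from Advertise: p·(-5) + (1−p)·1 = -6p + 1
  10p - 6 = -6p + 1  ⇒  16p = 7  ⇒  p = 7/16.

p = 7/16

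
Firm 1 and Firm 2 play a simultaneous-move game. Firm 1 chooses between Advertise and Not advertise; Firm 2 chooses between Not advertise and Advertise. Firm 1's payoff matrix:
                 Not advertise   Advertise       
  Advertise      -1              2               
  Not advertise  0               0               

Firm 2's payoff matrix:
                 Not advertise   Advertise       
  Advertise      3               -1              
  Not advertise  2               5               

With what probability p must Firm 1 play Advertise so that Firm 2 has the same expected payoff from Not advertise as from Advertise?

p = 3/7

Firm 1's mix must leave Firm 2 indifferent between Not advertise and Advertise.
  Firm 2's payoff from Not advertise: p·3 + (1−p)·2 = p + 2
  Firm 2's payoff from Advertise: p·(-1) + (1−p)·5 = -6p + 5
  p + 2 = -6p + 5  ⇒  7p = 3  ⇒  p = 3/7.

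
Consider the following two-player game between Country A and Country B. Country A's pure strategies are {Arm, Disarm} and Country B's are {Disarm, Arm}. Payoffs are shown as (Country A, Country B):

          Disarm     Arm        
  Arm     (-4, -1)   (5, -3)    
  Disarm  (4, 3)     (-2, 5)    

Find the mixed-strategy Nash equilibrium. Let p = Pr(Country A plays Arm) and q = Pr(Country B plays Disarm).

In a mixed equilibrium Country B is indifferent between Disarm and Arm; this condition fixes p.
  Country B's payoff to Disarm: p·(-1) + (1−p)·3 = -4p + 3
  Country B's payoff to Arm: p·(-3) + (1−p)·5 = -8p + 5
  -4p + 3 = -8p + 5  ⇒  4p = 2  ⇒  p = 1/2.
Set Country A's expected payoff from Arm equal to that from Disarm:
  Country A's payoff from Arm: q·(-4) + (1−q)·5 = -9q + 5
  Country A's payoff from Disarm: q·4 + (1−q)·(-2) = 6q - 2
  -9q + 5 = 6q - 2  ⇒  -15q = -7  ⇒  q = 7/15.

p = 1/2, q = 7/15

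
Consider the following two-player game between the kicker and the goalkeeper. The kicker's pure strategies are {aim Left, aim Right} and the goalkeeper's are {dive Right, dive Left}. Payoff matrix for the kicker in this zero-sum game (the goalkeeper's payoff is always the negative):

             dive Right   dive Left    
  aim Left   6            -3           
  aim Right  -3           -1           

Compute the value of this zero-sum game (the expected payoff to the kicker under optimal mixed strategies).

Set the kicker's expected payoff from aim Left equal to that from aim Right:
  the kicker's payoff to aim Left: q·6 + (1−q)·(-3) = 9q - 3
  the kicker's payoff to aim Right: q·(-3) + (1−q)·(-1) = -2q - 1
  9q - 3 = -2q - 1  ⇒  11q = 2  ⇒  q = 2/11.
The value is the kicker's expected payoff against this mix (using aim Left): (2/11)·6 + (9/11)·(-3) = -15/11.

v = -15/11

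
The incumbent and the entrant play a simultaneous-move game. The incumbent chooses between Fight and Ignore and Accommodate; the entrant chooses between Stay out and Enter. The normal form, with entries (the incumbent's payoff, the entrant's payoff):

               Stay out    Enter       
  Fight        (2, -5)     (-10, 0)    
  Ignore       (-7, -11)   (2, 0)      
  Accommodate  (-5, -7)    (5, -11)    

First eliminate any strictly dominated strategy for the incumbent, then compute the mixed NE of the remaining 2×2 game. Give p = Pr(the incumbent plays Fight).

The incumbent's strategy Ignore is strictly dominated by Accommodate: -5 > -7 and 5 > 2. Eliminate Ignore.
In a mixed equilibrium the entrant is indifferent between Stay out and Enter; this condition fixes p.
  the entrant's expected payoff from Stay out: p·(-5) + (1−p)·(-7) = 2p - 7
  the entrant's expected payoff from Enter: p·0 + (1−p)·(-11) = 11p - 11
  2p - 7 = 11p - 11  ⇒  -9p = -4  ⇒  p = 4/9.

p = 4/9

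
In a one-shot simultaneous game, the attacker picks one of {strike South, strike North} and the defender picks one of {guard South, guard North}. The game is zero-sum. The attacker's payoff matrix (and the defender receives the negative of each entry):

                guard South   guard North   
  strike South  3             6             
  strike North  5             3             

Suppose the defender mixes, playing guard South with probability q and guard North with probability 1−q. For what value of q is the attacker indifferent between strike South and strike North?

q = 3/5

In a mixed equilibrium the attacker is indifferent between strike South and strike North; this condition fixes q.
  the attacker's payoff from strike South: q·3 + (1−q)·6 = -3q + 6
  the attacker's payoff from strike North: q·5 + (1−q)·3 = 2q + 3
  -3q + 6 = 2q + 3  ⇒  -5q = -3  ⇒  q = 3/5.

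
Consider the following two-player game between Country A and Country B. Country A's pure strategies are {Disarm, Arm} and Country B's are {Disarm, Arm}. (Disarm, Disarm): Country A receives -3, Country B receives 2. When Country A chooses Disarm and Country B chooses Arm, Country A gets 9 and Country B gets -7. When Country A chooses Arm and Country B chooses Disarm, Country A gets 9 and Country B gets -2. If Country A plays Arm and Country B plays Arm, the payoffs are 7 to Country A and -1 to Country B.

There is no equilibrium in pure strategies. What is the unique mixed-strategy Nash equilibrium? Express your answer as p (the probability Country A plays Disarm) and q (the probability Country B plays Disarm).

Country B's indifference between Disarm and Arm determines Country A's mixing probability p:
  Country B's payoff to Disarm: p·2 + (1−p)·(-2) = 4p - 2
  Country B's payoff to Arm: p·(-7) + (1−p)·(-1) = -6p - 1
  4p - 2 = -6p - 1  ⇒  10p = 1  ⇒  p = 1/10.
For Country A to be willing to mix, Country A must be indifferent between Disarm and Arm, which pins down Country B's mix.
  Country A's expected payoff from Disarm: q·(-3) + (1−q)·9 = -12q + 9
  Country A's expected payoff from Arm: q·9 + (1−q)·7 = 2q + 7
  -12q + 9 = 2q + 7  ⇒  -14q = -2  ⇒  q = 1/7.

p = 1/10, q = 1/7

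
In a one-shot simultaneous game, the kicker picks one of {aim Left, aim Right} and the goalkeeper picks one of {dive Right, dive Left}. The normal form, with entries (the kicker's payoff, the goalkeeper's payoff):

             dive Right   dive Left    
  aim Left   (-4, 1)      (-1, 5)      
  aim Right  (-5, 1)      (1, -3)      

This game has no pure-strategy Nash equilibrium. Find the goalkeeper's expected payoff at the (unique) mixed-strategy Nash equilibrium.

1

In a mixed equilibrium the goalkeeper is indifferent between dive Right and dive Left; this condition fixes p.
  the goalkeeper's payoff to dive Right: p·1 + (1−p)·1 = 1
  the goalkeeper's payoff to dive Left: p·5 + (1−p)·(-3) = 8p - 3
  1 = 8p - 3  ⇒  -8p = -4  ⇒  p = 1/2.
At equilibrium the goalkeeper is indifferent across columns, so the goalkeeper's payoff equals the payoff from dive Right: (1/2)·1 + (1/2)·1 = 1.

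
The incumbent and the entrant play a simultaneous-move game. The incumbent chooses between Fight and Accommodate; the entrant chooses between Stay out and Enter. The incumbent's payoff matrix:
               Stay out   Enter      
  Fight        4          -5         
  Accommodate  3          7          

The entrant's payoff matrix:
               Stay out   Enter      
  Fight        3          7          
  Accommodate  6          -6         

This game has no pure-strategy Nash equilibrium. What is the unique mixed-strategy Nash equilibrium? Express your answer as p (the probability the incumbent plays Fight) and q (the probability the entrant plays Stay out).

p = 3/4, q = 12/13

Set the entrant's expected payoff from Stay out equal to that from Enter:
  the entrant's expected payoff from Stay out: p·3 + (1−p)·6 = -3p + 6
  the entrant's expected payoff from Enter: p·7 + (1−p)·(-6) = 13p - 6
  -3p + 6 = 13p - 6  ⇒  -16p = -12  ⇒  p = 3/4.
Set the incumbent's expected payoff from Fight equal to that from Accommodate:
  the incumbent's payoff to Fight: q·4 + (1−q)·(-5) = 9q - 5
  the incumbent's payoff to Accommodate: q·3 + (1−q)·7 = -4q + 7
  9q - 5 = -4q + 7  ⇒  13q = 12  ⇒  q = 12/13.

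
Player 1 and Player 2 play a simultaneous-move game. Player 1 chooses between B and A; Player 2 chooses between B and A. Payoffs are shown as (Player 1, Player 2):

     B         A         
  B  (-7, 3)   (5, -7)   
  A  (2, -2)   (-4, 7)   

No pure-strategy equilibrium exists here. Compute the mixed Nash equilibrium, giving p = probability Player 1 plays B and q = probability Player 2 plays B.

p = 9/19, q = 1/2

Player 2's indifference between B and A determines Player 1's mixing probability p:
  Player 2's expected payoff from B: p·3 + (1−p)·(-2) = 5p - 2
  Player 2's expected payoff from A: p·(-7) + (1−p)·7 = -14p + 7
  5p - 2 = -14p + 7  ⇒  19p = 9  ⇒  p = 9/19.
For Player 1 to be willing to mix, Player 1 must be indifferent between B and A, which pins down Player 2's mix.
  Player 1's expected payoff from B: q·(-7) + (1−q)·5 = -12q + 5
  Player 1's expected payoff from A: q·2 + (1−q)·(-4) = 6q - 4
  -12q + 5 = 6q - 4  ⇒  -18q = -9  ⇒  q = 1/2.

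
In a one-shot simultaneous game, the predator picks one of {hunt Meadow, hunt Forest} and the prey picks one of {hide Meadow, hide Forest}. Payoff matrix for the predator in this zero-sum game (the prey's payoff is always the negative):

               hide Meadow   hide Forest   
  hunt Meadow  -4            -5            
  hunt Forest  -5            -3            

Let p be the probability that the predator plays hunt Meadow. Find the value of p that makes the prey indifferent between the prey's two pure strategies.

For the prey to be willing to mix, the prey must be indifferent between hide Meadow and hide Forest, which pins down the predator's mix.
  the prey's payoff from hide Meadow: p·4 + (1−p)·5 = -p + 5
  the prey's payoff from hide Forest: p·5 + (1−p)·3 = 2p + 3
  -p + 5 = 2p + 3  ⇒  -3p = -2  ⇒  p = 2/3.

p = 2/3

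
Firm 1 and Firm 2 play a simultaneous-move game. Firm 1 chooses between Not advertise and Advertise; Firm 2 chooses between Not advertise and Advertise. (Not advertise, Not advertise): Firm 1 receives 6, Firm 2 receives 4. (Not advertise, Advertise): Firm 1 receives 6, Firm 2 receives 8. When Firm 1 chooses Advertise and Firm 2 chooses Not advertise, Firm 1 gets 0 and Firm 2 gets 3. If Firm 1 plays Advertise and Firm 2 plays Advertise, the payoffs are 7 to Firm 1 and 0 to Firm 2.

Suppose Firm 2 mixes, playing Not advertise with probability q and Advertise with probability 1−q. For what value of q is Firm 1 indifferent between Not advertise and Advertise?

Firm 1's indifference between Not advertise and Advertise determines Firm 2's mixing probability q:
  Firm 1's payoff to Not advertise: q·6 + (1−q)·6 = 6
  Firm 1's payoff to Advertise: q·0 + (1−q)·7 = -7q + 7
  6 = -7q + 7  ⇒  7q = 1  ⇒  q = 1/7.

q = 1/7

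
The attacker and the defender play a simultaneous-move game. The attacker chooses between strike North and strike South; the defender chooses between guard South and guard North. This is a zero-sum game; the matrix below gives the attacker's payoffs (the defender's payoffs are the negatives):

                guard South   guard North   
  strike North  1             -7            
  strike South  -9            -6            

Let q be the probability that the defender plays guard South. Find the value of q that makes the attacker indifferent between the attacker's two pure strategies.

q = 1/11

For the attacker to be willing to mix, the attacker must be indifferent between strike North and strike South, which pins down the defender's mix.
  the attacker's expected payoff from strike North: q·1 + (1−q)·(-7) = 8q - 7
  the attacker's expected payoff from strike South: q·(-9) + (1−q)·(-6) = -3q - 6
  8q - 7 = -3q - 6  ⇒  11q = 1  ⇒  q = 1/11.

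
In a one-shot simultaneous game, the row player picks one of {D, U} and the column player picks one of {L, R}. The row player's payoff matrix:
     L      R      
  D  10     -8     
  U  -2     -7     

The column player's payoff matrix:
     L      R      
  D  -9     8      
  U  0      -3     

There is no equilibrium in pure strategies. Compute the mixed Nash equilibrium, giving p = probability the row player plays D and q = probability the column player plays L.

p = 3/20, q = 1/13

In a mixed equilibrium the column player is indifferent between L and R; this condition fixes p.
  the column player's expected payoff from L: p·(-9) + (1−p)·0 = -9p
  the column player's expected payoff from R: p·8 + (1−p)·(-3) = 11p - 3
  -9p = 11p - 3  ⇒  -20p = -3  ⇒  p = 3/20.
The row player's indifference between D and U determines the column player's mixing probability q:
  the row player's payoff to D: q·10 + (1−q)·(-8) = 18q - 8
  the row player's payoff to U: q·(-2) + (1−q)·(-7) = 5q - 7
  18q - 8 = 5q - 7  ⇒  13q = 1  ⇒  q = 1/13.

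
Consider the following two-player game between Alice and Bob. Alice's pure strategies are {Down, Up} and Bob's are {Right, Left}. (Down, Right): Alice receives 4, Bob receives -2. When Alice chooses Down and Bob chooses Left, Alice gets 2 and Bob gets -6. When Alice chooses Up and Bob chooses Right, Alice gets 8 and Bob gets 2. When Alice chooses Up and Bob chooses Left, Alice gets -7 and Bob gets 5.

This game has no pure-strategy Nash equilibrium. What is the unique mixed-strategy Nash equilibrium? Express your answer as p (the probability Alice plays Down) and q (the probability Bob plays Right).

Bob's indifference between Right and Left determines Alice's mixing probability p:
  Bob's payoff from Right: p·(-2) + (1−p)·2 = -4p + 2
  Bob's payoff from Left: p·(-6) + (1−p)·5 = -11p + 5
  -4p + 2 = -11p + 5  ⇒  7p = 3  ⇒  p = 3/7.
Alice's indifference between Down and Up determines Bob's mixing probability q:
  Alice's payoff to Down: q·4 + (1−q)·2 = 2q + 2
  Alice's payoff to Up: q·8 + (1−q)·(-7) = 15q - 7
  2q + 2 = 15q - 7  ⇒  -13q = -9  ⇒  q = 9/13.

p = 3/7, q = 9/13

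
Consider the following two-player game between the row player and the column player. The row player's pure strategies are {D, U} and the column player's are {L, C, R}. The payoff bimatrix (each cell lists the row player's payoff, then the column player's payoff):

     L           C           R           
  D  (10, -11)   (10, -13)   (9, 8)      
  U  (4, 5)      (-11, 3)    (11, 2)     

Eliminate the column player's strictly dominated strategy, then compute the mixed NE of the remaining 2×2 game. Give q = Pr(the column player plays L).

The column player's strategy C is strictly dominated by L: -11 > -13 and 5 > 3. Eliminate C.
For the row player to be willing to mix, the row player must be indifferent between D and U, which pins down the column player's mix.
  the row player's payoff to D: q·10 + (1−q)·9 = q + 9
  the row player's payoff to U: q·4 + (1−q)·11 = -7q + 11
  q + 9 = -7q + 11  ⇒  8q = 2  ⇒  q = 1/4.

q = 1/4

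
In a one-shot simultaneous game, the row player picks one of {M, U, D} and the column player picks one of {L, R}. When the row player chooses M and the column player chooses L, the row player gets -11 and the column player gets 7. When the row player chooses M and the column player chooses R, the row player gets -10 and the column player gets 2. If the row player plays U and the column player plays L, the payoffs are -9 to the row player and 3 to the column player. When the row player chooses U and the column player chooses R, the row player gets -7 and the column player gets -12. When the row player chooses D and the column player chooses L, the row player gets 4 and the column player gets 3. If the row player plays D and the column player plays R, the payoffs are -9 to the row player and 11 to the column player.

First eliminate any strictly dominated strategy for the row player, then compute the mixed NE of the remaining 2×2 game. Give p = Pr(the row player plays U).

The row player's strategy M is strictly dominated by U: -9 > -11 and -7 > -10. Eliminate M.
In a mixed equilibrium the column player is indifferent between L and R; this condition fixes p.
  the column player's payoff to L: p·3 + (1−p)·3 = 3
  the column player's payoff to R: p·(-12) + (1−p)·11 = -23p + 11
  3 = -23p + 11  ⇒  23p = 8  ⇒  p = 8/23.

p = 8/23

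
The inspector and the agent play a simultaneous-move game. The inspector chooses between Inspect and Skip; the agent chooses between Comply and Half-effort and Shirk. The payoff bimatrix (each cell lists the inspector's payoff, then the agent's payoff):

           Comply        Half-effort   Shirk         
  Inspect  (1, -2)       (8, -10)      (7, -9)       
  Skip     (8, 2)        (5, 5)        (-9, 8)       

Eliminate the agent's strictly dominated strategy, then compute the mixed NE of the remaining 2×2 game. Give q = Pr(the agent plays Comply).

The agent's strategy Half-effort is strictly dominated by Shirk: -9 > -10 and 8 > 5. Eliminate Half-effort.
In a mixed equilibrium the inspector is indifferent between Inspect and Skip; this condition fixes q.
  the inspector's payoff to Inspect: q·1 + (1−q)·7 = -6q + 7
  the inspector's payoff to Skip: q·8 + (1−q)·(-9) = 17q - 9
  -6q + 7 = 17q - 9  ⇒  -23q = -16  ⇒  q = 16/23.

q = 16/23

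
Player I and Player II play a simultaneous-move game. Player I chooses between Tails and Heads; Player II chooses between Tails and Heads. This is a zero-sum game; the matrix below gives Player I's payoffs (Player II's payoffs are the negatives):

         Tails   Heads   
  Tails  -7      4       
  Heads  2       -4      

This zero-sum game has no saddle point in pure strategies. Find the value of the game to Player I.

v = -20/17

Player I's indifference between Tails and Heads determines Player II's mixing probability q:
  Player I's expected payoff from Tails: q·(-7) + (1−q)·4 = -11q + 4
  Player I's expected payoff from Heads: q·2 + (1−q)·(-4) = 6q - 4
  -11q + 4 = 6q - 4  ⇒  -17q = -8  ⇒  q = 8/17.
The value is Player I's expected payoff against this mix (using Tails): (8/17)·(-7) + (9/17)·4 = -20/17.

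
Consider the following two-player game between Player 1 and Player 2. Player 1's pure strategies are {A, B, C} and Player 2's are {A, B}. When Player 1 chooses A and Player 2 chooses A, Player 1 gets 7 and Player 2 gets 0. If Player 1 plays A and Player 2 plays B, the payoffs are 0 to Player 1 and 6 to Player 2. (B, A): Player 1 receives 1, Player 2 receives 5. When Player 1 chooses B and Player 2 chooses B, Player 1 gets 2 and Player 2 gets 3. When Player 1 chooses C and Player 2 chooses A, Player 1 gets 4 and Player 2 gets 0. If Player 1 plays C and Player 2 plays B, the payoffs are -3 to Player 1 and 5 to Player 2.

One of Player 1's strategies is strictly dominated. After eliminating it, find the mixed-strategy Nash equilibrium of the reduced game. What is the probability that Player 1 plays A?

p = 1/4

Player 1's strategy C is strictly dominated by A: 7 > 4 and 0 > -3. Eliminate C.
In a mixed equilibrium Player 2 is indifferent between A and B; this condition fixes p.
  Player 2's expected payoff from A: p·0 + (1−p)·5 = -5p + 5
  Player 2's expected payoff from B: p·6 + (1−p)·3 = 3p + 3
  -5p + 5 = 3p + 3  ⇒  -8p = -2  ⇒  p = 1/4.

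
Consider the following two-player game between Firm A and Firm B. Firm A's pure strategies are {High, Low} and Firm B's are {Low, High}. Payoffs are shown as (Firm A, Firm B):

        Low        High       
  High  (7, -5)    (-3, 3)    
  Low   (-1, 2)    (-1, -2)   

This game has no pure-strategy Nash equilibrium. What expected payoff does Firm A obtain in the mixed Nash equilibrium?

Set Firm A's expected payoff from High equal to that from Low:
  Firm A's payoff from High: q·7 + (1−q)·(-3) = 10q - 3
  Firm A's payoff from Low: q·(-1) + (1−q)·(-1) = -1
  10q - 3 = -1  ⇒  10q = 2  ⇒  q = 1/5.
At equilibrium Firm A is indifferent across rows, so Firm A's payoff equals the payoff from High: (1/5)·7 + (4/5)·(-3) = -1.

-1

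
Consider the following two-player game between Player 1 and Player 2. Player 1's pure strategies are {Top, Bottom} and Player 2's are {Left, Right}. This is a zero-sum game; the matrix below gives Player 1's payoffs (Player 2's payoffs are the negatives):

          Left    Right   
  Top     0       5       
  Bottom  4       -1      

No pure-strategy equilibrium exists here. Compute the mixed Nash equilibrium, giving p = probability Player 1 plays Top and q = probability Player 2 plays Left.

p = 1/2, q = 3/5

Set Player 2's expected payoff from Left equal to that from Right:
  Player 2's expected payoff from Left: p·0 + (1−p)·(-4) = 4p - 4
  Player 2's expected payoff from Right: p·(-5) + (1−p)·1 = -6p + 1
  4p - 4 = -6p + 1  ⇒  10p = 5  ⇒  p = 1/2.
Player 1's indifference between Top and Bottom determines Player 2's mixing probability q:
  Player 1's expected payoff from Top: q·0 + (1−q)·5 = -5q + 5
  Player 1's expected payoff from Bottom: q·4 + (1−q)·(-1) = 5q - 1
  -5q + 5 = 5q - 1  ⇒  -10q = -6  ⇒  q = 3/5.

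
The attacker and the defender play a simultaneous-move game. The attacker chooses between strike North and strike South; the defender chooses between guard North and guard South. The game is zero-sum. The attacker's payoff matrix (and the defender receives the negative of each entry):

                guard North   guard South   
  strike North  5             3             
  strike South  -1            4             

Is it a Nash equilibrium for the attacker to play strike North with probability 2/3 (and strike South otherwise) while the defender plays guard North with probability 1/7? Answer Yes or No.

Given the attacker's mix p = 2/3, the defender's payoff from guard North is -3 but from guard South is -10/3. The defender strictly prefers guard North, so the defender would not mix.
So the proposed profile is not a Nash equilibrium.

No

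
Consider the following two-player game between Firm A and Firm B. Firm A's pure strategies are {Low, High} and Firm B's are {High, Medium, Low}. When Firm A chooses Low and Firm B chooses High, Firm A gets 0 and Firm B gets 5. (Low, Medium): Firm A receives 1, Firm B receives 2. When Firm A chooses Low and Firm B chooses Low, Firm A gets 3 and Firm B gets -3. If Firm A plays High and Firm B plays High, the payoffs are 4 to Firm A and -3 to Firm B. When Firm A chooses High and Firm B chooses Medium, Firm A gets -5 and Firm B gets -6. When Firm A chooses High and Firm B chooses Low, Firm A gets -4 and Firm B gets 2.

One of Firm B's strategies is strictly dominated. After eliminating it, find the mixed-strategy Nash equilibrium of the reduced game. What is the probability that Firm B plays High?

q = 7/11

Firm B's strategy Medium is strictly dominated by High: 5 > 2 and -3 > -6. Eliminate Medium.
Set Firm A's expected payoff from Low equal to that from High:
  Firm A's payoff to Low: q·0 + (1−q)·3 = -3q + 3
  Firm A's payoff to High: q·4 + (1−q)·(-4) = 8q - 4
  -3q + 3 = 8q - 4  ⇒  -11q = -7  ⇒  q = 7/11.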